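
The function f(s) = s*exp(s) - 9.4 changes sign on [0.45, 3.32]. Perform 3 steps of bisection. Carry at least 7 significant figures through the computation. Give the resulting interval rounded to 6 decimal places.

f(0.450000) = -8.694260, f(3.320000) = 82.432364 (opposite signs)
step 1: m = 1.885000, f(m) = 3.015278 > 0 → root in [0.450000, 1.885000]
step 2: m = 1.167500, f(m) = -5.647716 < 0 → root in [1.167500, 1.885000]
step 3: m = 1.526250, f(m) = -2.377890 < 0 → root in [1.526250, 1.885000]

[1.526250, 1.885000]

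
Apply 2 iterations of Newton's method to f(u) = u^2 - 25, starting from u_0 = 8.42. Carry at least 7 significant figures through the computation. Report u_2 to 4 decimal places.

f'(u) = 2u
u_0 = 8.420000: f = 45.896400, f' = 16.840000 → u_1 = 8.420000 - (45.896400)/(16.840000) = 5.694561
u_1 = 5.694561: f = 7.428020, f' = 11.389121 → u_2 = 5.694561 - (7.428020)/(11.389121) = 5.042357

5.0424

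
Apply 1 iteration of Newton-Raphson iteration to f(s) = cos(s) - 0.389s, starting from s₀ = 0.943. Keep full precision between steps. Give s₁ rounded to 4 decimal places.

1.1270

f'(s) = -sin(s) - 0.389
s_0 = 0.943000: f = 0.220536, f' = -1.198324 → s_1 = 0.943000 - (0.220536)/(-1.198324) = 1.127037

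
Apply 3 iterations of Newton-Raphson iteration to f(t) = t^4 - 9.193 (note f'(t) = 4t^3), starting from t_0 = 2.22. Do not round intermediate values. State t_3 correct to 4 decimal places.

1.7414

t_0 = 2.220000: f = 15.096127, f' = 43.764192 → t_1 = 2.220000 - (15.096127)/(43.764192) = 1.875058
t_1 = 1.875058: f = 3.168137, f' = 26.369616 → t_2 = 1.875058 - (3.168137)/(26.369616) = 1.754914
t_2 = 1.754914: f = 0.291697, f' = 21.618601 → t_3 = 1.754914 - (0.291697)/(21.618601) = 1.741421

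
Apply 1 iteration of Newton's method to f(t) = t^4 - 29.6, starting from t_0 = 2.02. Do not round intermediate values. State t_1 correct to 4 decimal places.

f'(t) = 4t^3
t_0 = 2.020000: f = -12.950336, f' = 32.969632 → t_1 = 2.020000 - (-12.950336)/(32.969632) = 2.412796

2.4128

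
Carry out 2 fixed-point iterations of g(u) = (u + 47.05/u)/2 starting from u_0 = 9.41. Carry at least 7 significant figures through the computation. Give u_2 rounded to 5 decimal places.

6.86759

u_1 = g(9.410000) = 7.205000
u_2 = g(7.205000) = 6.867594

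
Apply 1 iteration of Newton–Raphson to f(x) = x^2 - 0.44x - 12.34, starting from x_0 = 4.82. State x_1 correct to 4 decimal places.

3.8666

f'(x) = 2x - 0.44
x_0 = 4.820000: f = 8.771600, f' = 9.200000 → x_1 = 4.820000 - (8.771600)/(9.200000) = 3.866565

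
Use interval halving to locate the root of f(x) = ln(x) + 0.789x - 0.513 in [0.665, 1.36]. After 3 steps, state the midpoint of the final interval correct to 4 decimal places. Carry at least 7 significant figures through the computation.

0.8822

f(0.665000) = -0.396283, f(1.360000) = 0.867525 (opposite signs)
step 1: m = 1.012500, f(m) = 0.298285 > 0 → root in [0.665000, 1.012500]
step 2: m = 0.838750, f(m) = -0.027069 < 0 → root in [0.838750, 1.012500]
step 3: m = 0.925625, f(m) = 0.140032 > 0 → root in [0.838750, 0.925625]
Midpoint of [0.838750, 0.925625] = 0.882188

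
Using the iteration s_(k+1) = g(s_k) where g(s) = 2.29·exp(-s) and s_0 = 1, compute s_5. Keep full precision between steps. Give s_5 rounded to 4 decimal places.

s_1 = g(1.000000) = 0.842444
s_2 = g(0.842444) = 0.986204
s_3 = g(0.986204) = 0.854147
s_4 = g(0.854147) = 0.974730
s_5 = g(0.974730) = 0.864004

0.8640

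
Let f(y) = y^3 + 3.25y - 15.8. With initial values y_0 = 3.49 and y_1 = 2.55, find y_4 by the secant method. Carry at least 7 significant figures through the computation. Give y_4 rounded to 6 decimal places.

f(y_0) = 38.051049, f(y_1) = 9.068875
y_2 = 2.550000 - (9.068875)·(2.550000 - 3.490000)/(9.068875 - (38.051049)) = 2.255863; f(y_2) = 3.011448
y_3 = 2.255863 - (3.011448)·(2.255863 - 2.550000)/(3.011448 - (9.068875)) = 2.109632; f(y_3) = 0.445324
y_4 = 2.109632 - (0.445324)·(2.109632 - 2.255863)/(0.445324 - (3.011448)) = 2.084255; f(y_4) = 0.028088

2.084255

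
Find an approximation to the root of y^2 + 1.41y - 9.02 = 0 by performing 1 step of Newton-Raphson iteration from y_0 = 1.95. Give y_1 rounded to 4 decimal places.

Newton update: y ← y − f(y)/f'(y).
f'(y) = 2y + 1.41
y_0 = 1.950000: f = -2.468000, f' = 5.310000 → y_1 = 1.950000 - (-2.468000)/(5.310000) = 2.414783

2.4148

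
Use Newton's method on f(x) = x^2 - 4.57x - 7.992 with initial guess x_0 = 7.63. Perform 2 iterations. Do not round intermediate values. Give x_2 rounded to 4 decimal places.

f'(x) = 2x - 4.57
x_0 = 7.630000: f = 15.355800, f' = 10.690000 → x_1 = 7.630000 - (15.355800)/(10.690000) = 6.193536
x_1 = 6.193536: f = 2.063429, f' = 7.817072 → x_2 = 6.193536 - (2.063429)/(7.817072) = 5.929572

5.9296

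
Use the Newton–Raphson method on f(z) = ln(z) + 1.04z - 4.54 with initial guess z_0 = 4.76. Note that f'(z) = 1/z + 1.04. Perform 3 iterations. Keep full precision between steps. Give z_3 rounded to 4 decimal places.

3.2362

z_0 = 4.760000: f = 1.970648, f' = 1.250084 → z_1 = 4.760000 - (1.970648)/(1.250084) = 3.183588
z_1 = 3.183588: f = -0.071060, f' = 1.354111 → z_2 = 3.183588 - (-0.071060)/(1.354111) = 3.236065
z_2 = 3.236065: f = -0.000134, f' = 1.349017 → z_3 = 3.236065 - (-0.000134)/(1.349017) = 3.236165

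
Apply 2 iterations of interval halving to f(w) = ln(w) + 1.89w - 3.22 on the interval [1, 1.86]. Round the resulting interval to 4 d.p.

[1.4300, 1.6450]

f(1.000000) = -1.330000, f(1.860000) = 0.915976 (opposite signs)
step 1: m = 1.430000, f(m) = -0.159626 < 0 → root in [1.430000, 1.860000]
step 2: m = 1.645000, f(m) = 0.386790 > 0 → root in [1.430000, 1.645000]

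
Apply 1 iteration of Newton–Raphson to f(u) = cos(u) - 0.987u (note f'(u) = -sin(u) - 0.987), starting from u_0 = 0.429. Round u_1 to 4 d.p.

u_0 = 0.429000: f = 0.485959, f' = -1.402962 → u_1 = 0.429000 - (0.485959)/(-1.402962) = 0.775381

0.7754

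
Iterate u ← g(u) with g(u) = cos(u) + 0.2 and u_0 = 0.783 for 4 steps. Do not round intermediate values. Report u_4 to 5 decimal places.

u_1 = g(0.783000) = 0.908801
u_2 = g(0.908801) = 0.814692
u_3 = g(0.814692) = 0.886092
u_4 = g(0.886092) = 0.832444

0.83244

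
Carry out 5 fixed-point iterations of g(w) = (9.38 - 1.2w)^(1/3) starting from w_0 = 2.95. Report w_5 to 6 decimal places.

1.919830

w_1 = g(2.950000) = 1.800823
w_2 = g(1.800823) = 1.932677
w_3 = g(1.932677) = 1.918452
w_4 = g(1.918452) = 1.919997
w_5 = g(1.919997) = 1.919830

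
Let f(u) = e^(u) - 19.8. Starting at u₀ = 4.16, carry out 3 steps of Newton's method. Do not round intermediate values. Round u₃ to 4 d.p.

2.9905

f'(u) = e^(u)
u_0 = 4.160000: f = 44.271523, f' = 64.071523 → u_1 = 4.160000 - (44.271523)/(64.071523) = 3.469030
u_1 = 3.469030: f = 12.305574, f' = 32.105574 → u_2 = 3.469030 - (12.305574)/(32.105574) = 3.085745
u_2 = 3.085745: f = 2.083764, f' = 21.883764 → u_3 = 3.085745 - (2.083764)/(21.883764) = 2.990525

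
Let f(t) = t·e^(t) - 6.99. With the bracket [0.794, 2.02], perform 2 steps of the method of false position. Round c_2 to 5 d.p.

1.44299

False-position update: c = (a·f(b) − b·f(a))/(f(b) − f(a)); replace the endpoint whose sign matches f(c).
f(0.794000) = -5.233491, f(2.020000) = 8.237416
step 1: c = 1.270305, f(c) = -2.465252 < 0 → new bracket [1.270305, 2.020000]
step 2: c = 1.442990, f(c) = -0.881344 < 0 → new bracket [1.442990, 2.020000]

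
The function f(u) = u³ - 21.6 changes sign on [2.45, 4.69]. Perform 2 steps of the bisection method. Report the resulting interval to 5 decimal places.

f(2.450000) = -6.893875, f(4.690000) = 81.561709 (opposite signs)
step 1: m = 3.570000, f(m) = 23.899293 > 0 → root in [2.450000, 3.570000]
step 2: m = 3.010000, f(m) = 5.670901 > 0 → root in [2.450000, 3.010000]

[2.45000, 3.01000]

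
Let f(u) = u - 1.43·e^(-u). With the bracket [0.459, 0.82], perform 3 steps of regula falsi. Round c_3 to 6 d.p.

False-position update: c = (a·f(b) − b·f(a))/(f(b) − f(a)); replace the endpoint whose sign matches f(c).
f(0.459000) = -0.444639, f(0.820000) = 0.190183
step 1: c = 0.711850, f(c) = 0.010098 > 0 → new bracket [0.459000, 0.711850]
step 2: c = 0.706235, f(c) = 0.000532 > 0 → new bracket [0.459000, 0.706235]
step 3: c = 0.705940, f(c) = 0.000028 > 0 → new bracket [0.459000, 0.705940]

0.705940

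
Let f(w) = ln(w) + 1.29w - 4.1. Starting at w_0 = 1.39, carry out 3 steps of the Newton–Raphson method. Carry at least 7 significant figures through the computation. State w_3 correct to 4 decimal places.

Newton update: w ← w − f(w)/f'(w).
f'(w) = 1/w + 1.29
w_0 = 1.390000: f = -1.977596, f' = 2.009424 → w_1 = 1.390000 - (-1.977596)/(2.009424) = 2.374161
w_1 = 2.374161: f = -0.172689, f' = 1.711202 → w_2 = 2.374161 - (-0.172689)/(1.711202) = 2.475077
w_2 = 2.475077: f = -0.000879, f' = 1.694028 → w_3 = 2.475077 - (-0.000879)/(1.694028) = 2.475596

2.4756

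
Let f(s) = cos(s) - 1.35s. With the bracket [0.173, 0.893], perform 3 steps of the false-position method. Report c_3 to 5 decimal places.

False-position update: c = (a·f(b) − b·f(a))/(f(b) − f(a)); replace the endpoint whose sign matches f(c).
f(0.173000) = 0.751523, f(0.893000) = -0.578472
step 1: c = 0.579841, f(c) = 0.053764 > 0 → new bracket [0.579841, 0.893000]
step 2: c = 0.606472, f(c) = 0.002928 > 0 → new bracket [0.606472, 0.893000]
step 3: c = 0.607914, f(c) = 0.000157 > 0 → new bracket [0.607914, 0.893000]

0.60791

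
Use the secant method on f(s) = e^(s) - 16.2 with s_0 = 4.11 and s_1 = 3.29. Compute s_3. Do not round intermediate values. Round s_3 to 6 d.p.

f(s_0) = 44.746718, f(s_1) = 10.642864
s_2 = 3.290000 - (10.642864)·(3.290000 - 4.110000)/(10.642864 - (44.746718)) = 3.034101; f(s_2) = 4.582283
s_3 = 3.034101 - (4.582283)·(3.034101 - 3.290000)/(4.582283 - (10.642864)) = 2.840621; f(s_3) = 0.926392

2.840621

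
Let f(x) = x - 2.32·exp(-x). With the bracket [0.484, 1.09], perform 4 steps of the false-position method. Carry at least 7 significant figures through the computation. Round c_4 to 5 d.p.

0.92240

f(0.484000) = -0.945847, f(1.090000) = 0.309978
step 1: c = 0.940420, f(c) = 0.034544 > 0 → new bracket [0.484000, 0.940420]
step 2: c = 0.924338, f(c) = 0.003776 > 0 → new bracket [0.484000, 0.924338]
step 3: c = 0.922587, f(c) = 0.000412 > 0 → new bracket [0.484000, 0.922587]
step 4: c = 0.922396, f(c) = 0.000045 > 0 → new bracket [0.484000, 0.922396]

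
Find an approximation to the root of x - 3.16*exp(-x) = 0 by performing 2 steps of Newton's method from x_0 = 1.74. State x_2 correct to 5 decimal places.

1.07410

f'(x) = 1 + 3.16*exp(-x)
x_0 = 1.740000: f = 1.185356, f' = 1.554644 → x_1 = 1.740000 - (1.185356)/(1.554644) = 0.977539
x_1 = 0.977539: f = -0.211366, f' = 2.188905 → x_2 = 0.977539 - (-0.211366)/(2.188905) = 1.074102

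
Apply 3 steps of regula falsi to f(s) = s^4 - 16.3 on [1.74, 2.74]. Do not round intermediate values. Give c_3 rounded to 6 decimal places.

1.988703

f(1.740000) = -7.133638, f(2.740000) = 40.064058
step 1: c = 1.891144, f(c) = -3.509186 < 0 → new bracket [1.891144, 2.740000]
step 2: c = 1.959507, f(c) = -1.556961 < 0 → new bracket [1.959507, 2.740000]
step 3: c = 1.988703, f(c) = -0.658439 < 0 → new bracket [1.988703, 2.740000]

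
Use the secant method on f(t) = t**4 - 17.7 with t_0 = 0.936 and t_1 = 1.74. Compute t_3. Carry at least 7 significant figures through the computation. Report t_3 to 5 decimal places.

1.94762

Secant update: t_(k+1) = t_k − f(t_k)·(t_k − t_(k-1))/(f(t_k) − f(t_(k-1))).
f(t_0) = -16.932456, f(t_1) = -8.533638
t_2 = 1.740000 - (-8.533638)·(1.740000 - 0.936000)/(-8.533638 - (-16.932456)) = 2.556906; f(t_2) = 25.042420
t_3 = 2.556906 - (25.042420)·(2.556906 - 1.740000)/(25.042420 - (-8.533638)) = 1.947624; f(t_3) = -3.311349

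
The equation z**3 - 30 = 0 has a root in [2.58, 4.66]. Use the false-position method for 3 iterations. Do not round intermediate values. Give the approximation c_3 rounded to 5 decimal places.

f(2.580000) = -12.826488, f(4.660000) = 71.194696
step 1: c = 2.897528, f(c) = -5.673310 < 0 → new bracket [2.897528, 4.660000]
step 2: c = 3.027609, f(c) = -2.247676 < 0 → new bracket [3.027609, 4.660000]
step 3: c = 3.077568, f(c) = -0.851055 < 0 → new bracket [3.077568, 4.660000]

3.07757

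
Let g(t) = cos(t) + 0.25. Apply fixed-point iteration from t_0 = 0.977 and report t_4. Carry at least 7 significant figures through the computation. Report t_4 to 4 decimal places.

0.9175

t_1 = g(0.977000) = 0.809512
t_2 = g(0.809512) = 0.939852
t_3 = g(0.939852) = 0.839907
t_4 = g(0.839907) = 0.917532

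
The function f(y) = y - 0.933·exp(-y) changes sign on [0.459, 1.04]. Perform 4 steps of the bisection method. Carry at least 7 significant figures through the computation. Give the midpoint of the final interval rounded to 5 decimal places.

f(0.459000) = -0.130577, f(1.040000) = 0.710227 (opposite signs)
step 1: m = 0.749500, f(m) = 0.308562 > 0 → root in [0.459000, 0.749500]
step 2: m = 0.604250, f(m) = 0.094380 > 0 → root in [0.459000, 0.604250]
step 3: m = 0.531625, f(m) = -0.016652 < 0 → root in [0.531625, 0.604250]
step 4: m = 0.567937, f(m) = 0.039213 > 0 → root in [0.531625, 0.567937]
Midpoint of [0.531625, 0.567937] = 0.549781

0.54978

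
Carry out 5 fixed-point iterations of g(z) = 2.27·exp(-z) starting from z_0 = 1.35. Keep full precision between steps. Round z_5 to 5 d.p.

z_1 = g(1.350000) = 0.588475
z_2 = g(0.588475) = 1.260243
z_3 = g(1.260243) = 0.643738
z_4 = g(0.643738) = 1.192488
z_5 = g(1.192488) = 0.688867

0.68887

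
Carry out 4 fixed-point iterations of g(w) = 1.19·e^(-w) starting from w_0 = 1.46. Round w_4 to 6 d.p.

0.734490

w_1 = g(1.460000) = 0.276361
w_2 = g(0.276361) = 0.902661
w_3 = g(0.902661) = 0.482532
w_4 = g(0.482532) = 0.734490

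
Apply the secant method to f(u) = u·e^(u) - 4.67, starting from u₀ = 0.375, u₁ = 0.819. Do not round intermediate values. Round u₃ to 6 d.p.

1.132221

f(u_0) = -4.124378, f(u_1) = -2.812319
u_2 = 0.819000 - (-2.812319)·(0.819000 - 0.375000)/(-2.812319 - (-4.124378)) = 1.770687; f(u_2) = 5.732591
u_3 = 1.770687 - (5.732591)·(1.770687 - 0.819000)/(5.732591 - (-2.812319)) = 1.132221; f(u_3) = -1.157237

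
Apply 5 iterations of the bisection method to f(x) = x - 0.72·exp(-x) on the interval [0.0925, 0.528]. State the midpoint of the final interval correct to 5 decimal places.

0.45315

f(0.092500) = -0.563887, f(0.528000) = 0.103356 (opposite signs)
step 1: m = 0.310250, f(m) = -0.217700 < 0 → root in [0.310250, 0.528000]
step 2: m = 0.419125, f(m) = -0.054363 < 0 → root in [0.419125, 0.528000]
step 3: m = 0.473562, f(m) = 0.025161 > 0 → root in [0.419125, 0.473562]
step 4: m = 0.446344, f(m) = -0.014430 < 0 → root in [0.446344, 0.473562]
step 5: m = 0.459953, f(m) = 0.005408 > 0 → root in [0.446344, 0.459953]
Midpoint of [0.446344, 0.459953] = 0.453148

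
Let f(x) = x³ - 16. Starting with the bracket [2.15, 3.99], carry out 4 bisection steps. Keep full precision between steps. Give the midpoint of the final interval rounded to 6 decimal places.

2.552500

f(2.150000) = -6.061625, f(3.990000) = 47.521199 (opposite signs)
step 1: m = 3.070000, f(m) = 12.934443 > 0 → root in [2.150000, 3.070000]
step 2: m = 2.610000, f(m) = 1.779581 > 0 → root in [2.150000, 2.610000]
step 3: m = 2.380000, f(m) = -2.518728 < 0 → root in [2.380000, 2.610000]
step 4: m = 2.495000, f(m) = -0.468563 < 0 → root in [2.495000, 2.610000]
Midpoint of [2.495000, 2.610000] = 2.552500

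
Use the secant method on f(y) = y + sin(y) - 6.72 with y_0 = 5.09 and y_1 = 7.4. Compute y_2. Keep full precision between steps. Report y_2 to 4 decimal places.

6.5188

Secant update: y_(k+1) = y_k − f(y_k)·(y_k − y_(k-1))/(f(y_k) − f(y_(k-1))).
f(y_0) = -2.559548, f(y_1) = 1.578708
y_2 = 7.400000 - (1.578708)·(7.400000 - 5.090000)/(1.578708 - (-2.559548)) = 6.518755; f(y_2) = 0.032153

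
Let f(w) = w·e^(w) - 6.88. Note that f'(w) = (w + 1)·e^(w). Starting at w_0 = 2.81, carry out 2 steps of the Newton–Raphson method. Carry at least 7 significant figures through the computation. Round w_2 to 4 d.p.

w_0 = 2.810000: f = 39.793870, f' = 63.283788 → w_1 = 2.810000 - (39.793870)/(63.283788) = 2.181184
w_1 = 2.181184: f = 12.438276, f' = 28.175061 → w_2 = 2.181184 - (12.438276)/(28.175061) = 1.739720

1.7397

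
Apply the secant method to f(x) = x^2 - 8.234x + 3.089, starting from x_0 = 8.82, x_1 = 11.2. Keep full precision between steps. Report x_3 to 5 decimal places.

7.92468

f(x_0) = 8.257520, f(x_1) = 36.308200
x_2 = 11.200000 - (36.308200)·(11.200000 - 8.820000)/(36.308200 - (8.257520)) = 8.119379; f(x_2) = 2.158348
x_3 = 8.119379 - (2.158348)·(8.119379 - 11.200000)/(2.158348 - (36.308200)) = 7.924677; f(x_3) = 0.637713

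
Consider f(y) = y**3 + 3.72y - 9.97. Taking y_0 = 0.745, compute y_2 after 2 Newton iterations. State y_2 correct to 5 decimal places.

1.65337

f'(y) = 3y**2 + 3.72
y_0 = 0.745000: f = -6.785106, f' = 5.385075 → y_1 = 0.745000 - (-6.785106)/(5.385075) = 2.004984
y_1 = 2.004984: f = 5.548492, f' = 15.779878 → y_2 = 2.004984 - (5.548492)/(15.779878) = 1.653365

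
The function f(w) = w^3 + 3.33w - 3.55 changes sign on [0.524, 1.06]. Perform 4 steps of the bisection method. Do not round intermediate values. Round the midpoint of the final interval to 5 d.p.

f(0.524000) = -1.661202, f(1.060000) = 1.170816 (opposite signs)
step 1: m = 0.792000, f(m) = -0.415847 < 0 → root in [0.792000, 1.060000]
step 2: m = 0.926000, f(m) = 0.327603 > 0 → root in [0.792000, 0.926000]
step 3: m = 0.859000, f(m) = -0.055690 < 0 → root in [0.859000, 0.926000]
step 4: m = 0.892500, f(m) = 0.132951 > 0 → root in [0.859000, 0.892500]
Midpoint of [0.859000, 0.892500] = 0.875750

0.87575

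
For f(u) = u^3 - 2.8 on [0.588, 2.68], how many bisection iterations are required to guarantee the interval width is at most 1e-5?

18

Initial width b − a = 2.68 − 0.588 = 2.092000.
After n steps the width is (b−a)/2^n; need (b−a)/2^n ≤ 1e-5.
So n ≥ log₂(2.092000/1e-5) = log₂(209200.0000) ≈ 17.6745.
Hence n = 18.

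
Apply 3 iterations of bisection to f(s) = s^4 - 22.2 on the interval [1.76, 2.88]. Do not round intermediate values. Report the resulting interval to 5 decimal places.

[2.04000, 2.18000]

f(1.760000) = -12.604874, f(2.880000) = 46.597071 (opposite signs)
step 1: m = 2.320000, f(m) = 6.770230 > 0 → root in [1.760000, 2.320000]
step 2: m = 2.040000, f(m) = -4.881085 < 0 → root in [2.040000, 2.320000]
step 3: m = 2.180000, f(m) = 0.385306 > 0 → root in [2.040000, 2.180000]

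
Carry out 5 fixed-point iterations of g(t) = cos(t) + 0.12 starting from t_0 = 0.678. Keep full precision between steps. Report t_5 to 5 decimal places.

0.83450

t_1 = g(0.678000) = 0.898829
t_2 = g(0.898829) = 0.742527
t_3 = g(0.742527) = 0.856762
t_4 = g(0.856762) = 0.774888
t_5 = g(0.774888) = 0.834500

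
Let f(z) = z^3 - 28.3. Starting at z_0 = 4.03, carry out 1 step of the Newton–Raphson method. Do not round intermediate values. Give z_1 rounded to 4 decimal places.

Newton update: z ← z − f(z)/f'(z).
f'(z) = 3z^2
z_0 = 4.030000: f = 37.150827, f' = 48.722700 → z_1 = 4.030000 - (37.150827)/(48.722700) = 3.267505

3.2675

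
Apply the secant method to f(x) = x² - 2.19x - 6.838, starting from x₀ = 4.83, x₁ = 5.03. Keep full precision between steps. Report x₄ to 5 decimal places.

f(x_0) = 5.913200, f(x_1) = 7.447200
x_2 = 5.030000 - (7.447200)·(5.030000 - 4.830000)/(7.447200 - (5.913200)) = 4.059048; f(x_2) = 0.748557
x_3 = 4.059048 - (0.748557)·(4.059048 - 5.030000)/(0.748557 - (7.447200)) = 3.950547; f(x_3) = 0.117122
x_4 = 3.950547 - (0.117122)·(3.950547 - 4.059048)/(0.117122 - (0.748557)) = 3.930421; f(x_4) = 0.002589

3.93042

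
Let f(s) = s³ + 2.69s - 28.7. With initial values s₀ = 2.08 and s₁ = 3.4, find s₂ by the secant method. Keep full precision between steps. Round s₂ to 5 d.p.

Secant update: s_(k+1) = s_k − f(s_k)·(s_k − s_(k-1))/(f(s_k) − f(s_(k-1))).
f(s_0) = -14.105888, f(s_1) = 19.750000
s_2 = 3.400000 - (19.750000)·(3.400000 - 2.080000)/(19.750000 - (-14.105888)) = 2.629971; f(s_2) = -3.434522

2.62997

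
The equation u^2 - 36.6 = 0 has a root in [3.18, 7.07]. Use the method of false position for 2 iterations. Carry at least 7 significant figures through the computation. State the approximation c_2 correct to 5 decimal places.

f(3.180000) = -26.487600, f(7.070000) = 13.384900
step 1: c = 5.764156, f(c) = -3.374504 < 0 → new bracket [5.764156, 7.070000]
step 2: c = 6.027088, f(c) = -0.274215 < 0 → new bracket [6.027088, 7.070000]

6.02709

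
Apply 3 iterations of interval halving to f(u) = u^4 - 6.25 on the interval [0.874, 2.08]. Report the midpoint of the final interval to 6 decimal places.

1.552375

f(0.874000) = -5.666493, f(2.080000) = 12.467737 (opposite signs)
step 1: m = 1.477000, f(m) = -1.490931 < 0 → root in [1.477000, 2.080000]
step 2: m = 1.778500, f(m) = 3.754963 > 0 → root in [1.477000, 1.778500]
step 3: m = 1.627750, f(m) = 0.770222 > 0 → root in [1.477000, 1.627750]
Midpoint of [1.477000, 1.627750] = 1.552375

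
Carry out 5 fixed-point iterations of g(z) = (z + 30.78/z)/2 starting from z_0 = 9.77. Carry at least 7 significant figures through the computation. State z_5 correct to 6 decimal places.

5.547973

z_1 = g(9.770000) = 6.460230
z_2 = g(6.460230) = 5.612383
z_3 = g(5.612383) = 5.548342
z_4 = g(5.548342) = 5.547973
z_5 = g(5.547973) = 5.547973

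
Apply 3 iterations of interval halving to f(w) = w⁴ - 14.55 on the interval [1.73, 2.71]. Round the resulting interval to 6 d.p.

[1.852500, 1.975000]

f(1.730000) = -5.592550, f(2.710000) = 39.385805 (opposite signs)
step 1: m = 2.220000, f(m) = 9.739127 > 0 → root in [1.730000, 2.220000]
step 2: m = 1.975000, f(m) = 0.664875 > 0 → root in [1.730000, 1.975000]
step 3: m = 1.852500, f(m) = -2.773049 < 0 → root in [1.852500, 1.975000]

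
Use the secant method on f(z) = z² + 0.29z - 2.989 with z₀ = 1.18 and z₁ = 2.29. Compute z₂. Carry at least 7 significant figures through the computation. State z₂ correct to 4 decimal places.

f(z_0) = -1.254400, f(z_1) = 2.919200
z_2 = 2.290000 - (2.919200)·(2.290000 - 1.180000)/(2.919200 - (-1.254400)) = 1.513617; f(z_2) = -0.259015

1.5136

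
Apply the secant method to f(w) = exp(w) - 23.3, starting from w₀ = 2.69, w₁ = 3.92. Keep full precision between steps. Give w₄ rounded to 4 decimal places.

3.1532

Secant update: w_(k+1) = w_k − f(w_k)·(w_k − w_(k-1))/(f(w_k) − f(w_(k-1))).
f(w_0) = -8.568324, f(w_1) = 27.100445
w_2 = 3.920000 - (27.100445)·(3.920000 - 2.690000)/(27.100445 - (-8.568324)) = 2.985470; f(w_2) = -3.504203
w_3 = 2.985470 - (-3.504203)·(2.985470 - 3.920000)/(-3.504203 - (27.100445)) = 3.092472; f(w_3) = -1.268517
w_4 = 3.092472 - (-1.268517)·(3.092472 - 2.985470)/(-1.268517 - (-3.504203)) = 3.153185; f(w_4) = 0.110517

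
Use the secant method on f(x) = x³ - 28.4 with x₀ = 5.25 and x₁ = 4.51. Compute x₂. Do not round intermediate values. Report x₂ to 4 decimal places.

3.6252

Secant update: x_(k+1) = x_k − f(x_k)·(x_k − x_(k-1))/(f(x_k) − f(x_(k-1))).
f(x_0) = 116.303125, f(x_1) = 63.333851
x_2 = 4.510000 - (63.333851)·(4.510000 - 5.250000)/(63.333851 - (116.303125)) = 3.625203; f(x_2) = 19.242772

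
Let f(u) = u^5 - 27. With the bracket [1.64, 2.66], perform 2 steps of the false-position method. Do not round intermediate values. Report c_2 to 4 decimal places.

f(1.640000) = -15.136325, f(2.660000) = 106.170547
step 1: c = 1.767273, f(c) = -9.760771 < 0 → new bracket [1.767273, 2.660000]
step 2: c = 1.842435, f(c) = -5.769448 < 0 → new bracket [1.842435, 2.660000]

1.8424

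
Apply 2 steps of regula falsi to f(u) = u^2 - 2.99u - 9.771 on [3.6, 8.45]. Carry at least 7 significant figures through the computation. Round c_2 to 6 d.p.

False-position update: c = (a·f(b) − b·f(a))/(f(b) − f(a)); replace the endpoint whose sign matches f(c).
f(3.600000) = -7.575000, f(8.450000) = 36.366000
step 1: c = 4.436093, f(c) = -3.355999 < 0 → new bracket [4.436093, 8.450000]
step 2: c = 4.775216, f(c) = -1.246206 < 0 → new bracket [4.775216, 8.450000]

4.775216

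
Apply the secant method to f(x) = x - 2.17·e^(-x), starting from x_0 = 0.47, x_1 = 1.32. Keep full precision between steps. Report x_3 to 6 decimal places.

0.886506

f(x_0) = -0.886255, f(x_1) = 0.740316
x_2 = 1.320000 - (0.740316)·(1.320000 - 0.470000)/(0.740316 - (-0.886255)) = 0.933132; f(x_2) = 0.079627
x_3 = 0.933132 - (0.079627)·(0.933132 - 1.320000)/(0.079627 - (0.740316)) = 0.886506; f(x_3) = -0.007736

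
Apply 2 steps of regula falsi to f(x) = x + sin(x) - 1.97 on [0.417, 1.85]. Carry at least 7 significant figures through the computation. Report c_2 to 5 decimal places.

False-position update: c = (a·f(b) − b·f(a))/(f(b) − f(a)); replace the endpoint whose sign matches f(c).
f(0.417000) = -1.147981, f(1.850000) = 0.841275
step 1: c = 1.243971, f(c) = 0.221037 > 0 → new bracket [0.417000, 1.243971]
step 2: c = 1.110451, f(c) = 0.036350 > 0 → new bracket [0.417000, 1.110451]

1.11045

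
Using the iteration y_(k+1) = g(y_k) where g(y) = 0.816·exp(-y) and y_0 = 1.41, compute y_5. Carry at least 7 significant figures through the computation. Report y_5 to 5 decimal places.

0.47688

y_1 = g(1.410000) = 0.199221
y_2 = g(0.199221) = 0.668605
y_3 = g(0.668605) = 0.418137
y_4 = g(0.418137) = 0.537150
y_5 = g(0.537150) = 0.476880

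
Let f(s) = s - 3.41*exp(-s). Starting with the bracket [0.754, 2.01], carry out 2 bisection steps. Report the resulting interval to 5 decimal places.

f(0.754000) = -0.850340, f(2.010000) = 1.553099 (opposite signs)
step 1: m = 1.382000, f(m) = 0.525831 > 0 → root in [0.754000, 1.382000]
step 2: m = 1.068000, f(m) = -0.104001 < 0 → root in [1.068000, 1.382000]

[1.06800, 1.38200]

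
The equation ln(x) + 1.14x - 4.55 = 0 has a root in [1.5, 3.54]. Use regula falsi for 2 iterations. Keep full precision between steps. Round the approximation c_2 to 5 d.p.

3.02440

f(1.500000) = -2.434535, f(3.540000) = 0.749727
step 1: c = 3.059687, f(c) = 0.056356 > 0 → new bracket [1.500000, 3.059687]
step 2: c = 3.024399, f(c) = 0.004528 > 0 → new bracket [1.500000, 3.024399]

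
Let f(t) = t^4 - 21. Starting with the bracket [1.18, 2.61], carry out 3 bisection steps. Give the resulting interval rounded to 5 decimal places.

f(1.180000) = -19.061222, f(2.610000) = 25.404706 (opposite signs)
step 1: m = 1.895000, f(m) = -8.104539 < 0 → root in [1.895000, 2.610000]
step 2: m = 2.252500, f(m) = 4.743002 > 0 → root in [1.895000, 2.252500]
step 3: m = 2.073750, f(m) = -2.506224 < 0 → root in [2.073750, 2.252500]

[2.07375, 2.25250]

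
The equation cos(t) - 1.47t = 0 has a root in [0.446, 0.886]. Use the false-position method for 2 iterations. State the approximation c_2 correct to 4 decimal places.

False-position update: c = (a·f(b) − b·f(a))/(f(b) − f(a)); replace the endpoint whose sign matches f(c).
f(0.446000) = 0.246560, f(0.886000) = -0.669905
step 1: c = 0.564375, f(c) = 0.015292 > 0 → new bracket [0.564375, 0.886000]
step 2: c = 0.571553, f(c) = 0.000879 > 0 → new bracket [0.571553, 0.886000]

0.5716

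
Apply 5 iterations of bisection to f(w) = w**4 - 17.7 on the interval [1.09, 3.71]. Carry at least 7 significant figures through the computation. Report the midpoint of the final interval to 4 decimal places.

2.0316

f(1.090000) = -16.288418, f(3.710000) = 171.750449 (opposite signs)
step 1: m = 2.400000, f(m) = 15.477600 > 0 → root in [1.090000, 2.400000]
step 2: m = 1.745000, f(m) = -8.427823 < 0 → root in [1.745000, 2.400000]
step 3: m = 2.072500, f(m) = 0.749226 > 0 → root in [1.745000, 2.072500]
step 4: m = 1.908750, f(m) = -4.426172 < 0 → root in [1.908750, 2.072500]
step 5: m = 1.990625, f(m) = -1.997897 < 0 → root in [1.990625, 2.072500]
Midpoint of [1.990625, 2.072500] = 2.031562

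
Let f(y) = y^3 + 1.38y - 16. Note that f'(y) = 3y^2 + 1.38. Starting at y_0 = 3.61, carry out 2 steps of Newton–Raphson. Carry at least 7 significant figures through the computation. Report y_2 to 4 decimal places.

y_0 = 3.610000: f = 36.027681, f' = 40.476300 → y_1 = 3.610000 - (36.027681)/(40.476300) = 2.719907
y_1 = 2.719907: f = 7.875050, f' = 23.573678 → y_2 = 2.719907 - (7.875050)/(23.573678) = 2.385846

2.3858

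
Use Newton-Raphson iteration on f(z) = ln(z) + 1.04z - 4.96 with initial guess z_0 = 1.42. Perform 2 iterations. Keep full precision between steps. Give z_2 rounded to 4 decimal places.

Newton update: z ← z − f(z)/f'(z).
f'(z) = 1/z + 1.04
z_0 = 1.420000: f = -3.132543, f' = 1.744225 → z_1 = 1.420000 - (-3.132543)/(1.744225) = 3.215951
z_1 = 3.215951: f = -0.447288, f' = 1.350950 → z_2 = 3.215951 - (-0.447288)/(1.350950) = 3.547042

3.5470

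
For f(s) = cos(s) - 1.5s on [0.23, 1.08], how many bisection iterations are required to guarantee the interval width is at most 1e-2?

7

Initial width b − a = 1.08 − 0.23 = 0.850000.
After n steps the width is (b−a)/2^n; need (b−a)/2^n ≤ 1e-2.
So n ≥ log₂(0.850000/1e-2) = log₂(85.0000) ≈ 6.4094.
Hence n = 7.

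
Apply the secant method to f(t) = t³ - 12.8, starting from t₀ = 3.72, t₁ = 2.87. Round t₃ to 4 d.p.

2.3766

Secant update: t_(k+1) = t_k − f(t_k)·(t_k − t_(k-1))/(f(t_k) − f(t_(k-1))).
f(t_0) = 38.678848, f(t_1) = 10.839903
t_2 = 2.870000 - (10.839903)·(2.870000 - 3.720000)/(10.839903 - (38.678848)) = 2.539028; f(t_2) = 3.568254
t_3 = 2.539028 - (3.568254)·(2.539028 - 2.870000)/(3.568254 - (10.839903)) = 2.376617; f(t_3) = 0.623868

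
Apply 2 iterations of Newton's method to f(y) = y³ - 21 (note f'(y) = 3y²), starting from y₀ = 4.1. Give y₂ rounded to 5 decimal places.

Newton update: y ← y − f(y)/f'(y).
y_0 = 4.100000: f = 47.921000, f' = 50.430000 → y_1 = 4.100000 - (47.921000)/(50.430000) = 3.149752
y_1 = 3.149752: f = 10.248497, f' = 29.762815 → y_2 = 3.149752 - (10.248497)/(29.762815) = 2.805413

2.80541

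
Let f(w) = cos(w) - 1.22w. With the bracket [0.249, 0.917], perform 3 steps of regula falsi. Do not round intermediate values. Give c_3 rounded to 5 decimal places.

0.65162

f(0.249000) = 0.665379, f(0.917000) = -0.510536
step 1: c = 0.626981, f(c) = 0.044886 > 0 → new bracket [0.626981, 0.917000]
step 2: c = 0.650418, f(c) = 0.002320 > 0 → new bracket [0.650418, 0.917000]
step 3: c = 0.651624, f(c) = 0.000118 > 0 → new bracket [0.651624, 0.917000]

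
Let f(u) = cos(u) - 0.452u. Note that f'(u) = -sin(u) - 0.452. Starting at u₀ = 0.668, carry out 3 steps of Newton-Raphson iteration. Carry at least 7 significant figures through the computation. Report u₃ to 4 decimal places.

1.0674

u_0 = 0.668000: f = 0.483126, f' = -1.071417 → u_1 = 0.668000 - (0.483126)/(-1.071417) = 1.118922
u_1 = 1.118922: f = -0.069101, f' = -1.351630 → u_2 = 1.118922 - (-0.069101)/(-1.351630) = 1.067798
u_2 = 1.067798: f = -0.000591, f' = -1.328141 → u_3 = 1.067798 - (-0.000591)/(-1.328141) = 1.067354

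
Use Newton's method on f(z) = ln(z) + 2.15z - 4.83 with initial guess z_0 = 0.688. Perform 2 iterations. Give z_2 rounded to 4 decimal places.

1.9359

Newton update: z ← z − f(z)/f'(z).
f'(z) = 1/z + 2.15
z_0 = 0.688000: f = -3.724766, f' = 3.603488 → z_1 = 0.688000 - (-3.724766)/(3.603488) = 1.721656
z_1 = 1.721656: f = -0.585154, f' = 2.730836 → z_2 = 1.721656 - (-0.585154)/(2.730836) = 1.935932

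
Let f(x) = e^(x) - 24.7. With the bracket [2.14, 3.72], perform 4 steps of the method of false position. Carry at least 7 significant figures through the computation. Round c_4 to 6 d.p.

3.202918

f(2.140000) = -16.200562, f(3.720000) = 16.564394
step 1: c = 2.921228, f(c) = -6.135937 < 0 → new bracket [2.921228, 3.720000]
step 2: c = 3.137137, f(c) = -1.662182 < 0 → new bracket [3.137137, 3.720000]
step 3: c = 3.190292, f(c) = -0.404489 < 0 → new bracket [3.190292, 3.720000]
step 4: c = 3.202918, f(c) = -0.095772 < 0 → new bracket [3.202918, 3.720000]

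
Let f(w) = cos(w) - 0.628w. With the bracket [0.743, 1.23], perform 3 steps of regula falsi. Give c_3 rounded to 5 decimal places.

f(0.743000) = 0.269838, f(1.230000) = -0.438202
step 1: c = 0.928599, f(c) = 0.015797 > 0 → new bracket [0.928599, 1.230000]
step 2: c = 0.939086, f(c) = 0.000780 > 0 → new bracket [0.939086, 1.230000]
step 3: c = 0.939603, f(c) = 0.000038 > 0 → new bracket [0.939603, 1.230000]

0.93960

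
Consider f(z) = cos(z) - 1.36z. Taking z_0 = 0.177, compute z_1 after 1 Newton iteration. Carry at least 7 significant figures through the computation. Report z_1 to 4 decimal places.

0.6611

f'(z) = -sin(z) - 1.36
z_0 = 0.177000: f = 0.743656, f' = -1.536077 → z_1 = 0.177000 - (0.743656)/(-1.536077) = 0.661127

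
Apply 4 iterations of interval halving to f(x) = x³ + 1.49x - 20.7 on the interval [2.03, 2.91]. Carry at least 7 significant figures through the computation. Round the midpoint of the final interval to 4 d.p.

2.5525

f(2.030000) = -9.309873, f(2.910000) = 8.278071 (opposite signs)
step 1: m = 2.470000, f(m) = -1.950477 < 0 → root in [2.470000, 2.910000]
step 2: m = 2.690000, f(m) = 2.773209 > 0 → root in [2.470000, 2.690000]
step 3: m = 2.580000, f(m) = 0.317712 > 0 → root in [2.470000, 2.580000]
step 4: m = 2.525000, f(m) = -0.839297 < 0 → root in [2.525000, 2.580000]
Midpoint of [2.525000, 2.580000] = 2.552500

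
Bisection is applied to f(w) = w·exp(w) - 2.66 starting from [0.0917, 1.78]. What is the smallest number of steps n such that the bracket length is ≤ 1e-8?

28

Initial width b − a = 1.78 − 0.0917 = 1.688300.
After n steps the width is (b−a)/2^n; need (b−a)/2^n ≤ 1e-8.
So n ≥ log₂(1.688300/1e-8) = log₂(168830000.0000) ≈ 27.3310.
Hence n = 28.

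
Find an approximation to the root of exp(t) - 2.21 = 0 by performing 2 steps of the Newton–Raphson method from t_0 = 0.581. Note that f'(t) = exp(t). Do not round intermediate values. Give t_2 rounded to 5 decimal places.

0.79328

t_0 = 0.581000: f = -0.422175, f' = 1.787825 → t_1 = 0.581000 - (-0.422175)/(1.787825) = 0.817139
t_1 = 0.817139: f = 0.054012, f' = 2.264012 → t_2 = 0.817139 - (0.054012)/(2.264012) = 0.793282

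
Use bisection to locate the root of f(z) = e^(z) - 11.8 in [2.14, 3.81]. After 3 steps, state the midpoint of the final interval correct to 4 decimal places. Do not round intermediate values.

f(2.140000) = -3.300562, f(3.810000) = 33.350439 (opposite signs)
step 1: m = 2.975000, f(m) = 7.789623 > 0 → root in [2.140000, 2.975000]
step 2: m = 2.557500, f(m) = 1.103518 > 0 → root in [2.140000, 2.557500]
step 3: m = 2.348750, f(m) = -1.327529 < 0 → root in [2.348750, 2.557500]
Midpoint of [2.348750, 2.557500] = 2.453125

2.4531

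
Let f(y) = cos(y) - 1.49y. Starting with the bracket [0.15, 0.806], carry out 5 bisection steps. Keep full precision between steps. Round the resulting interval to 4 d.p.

[0.5600, 0.5805]

f(0.150000) = 0.765271, f(0.806000) = -0.508550 (opposite signs)
step 1: m = 0.478000, f(m) = 0.175697 > 0 → root in [0.478000, 0.806000]
step 2: m = 0.642000, f(m) = -0.155680 < 0 → root in [0.478000, 0.642000]
step 3: m = 0.560000, f(m) = 0.012855 > 0 → root in [0.560000, 0.642000]
step 4: m = 0.601000, f(m) = -0.070719 < 0 → root in [0.560000, 0.601000]
step 5: m = 0.580500, f(m) = -0.028756 < 0 → root in [0.560000, 0.580500]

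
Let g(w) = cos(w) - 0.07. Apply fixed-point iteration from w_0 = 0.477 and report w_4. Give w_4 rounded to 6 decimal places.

w_1 = g(0.477000) = 0.818376
w_2 = g(0.818376) = 0.613407
w_3 = g(0.613407) = 0.747691
w_4 = g(0.747691) = 0.663261

0.663261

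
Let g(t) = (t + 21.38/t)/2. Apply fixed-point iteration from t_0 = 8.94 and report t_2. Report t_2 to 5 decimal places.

t_1 = g(8.940000) = 5.665749
t_2 = g(5.665749) = 4.719651

4.71965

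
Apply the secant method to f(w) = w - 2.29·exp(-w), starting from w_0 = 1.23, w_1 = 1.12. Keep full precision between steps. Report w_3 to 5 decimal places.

0.91683

f(w_0) = 0.560650, f(w_1) = 0.372819
w_2 = 1.120000 - (0.372819)·(1.120000 - 1.230000)/(0.372819 - (0.560650)) = 0.901664; f(w_2) = -0.027832
w_3 = 0.901664 - (-0.027832)·(0.901664 - 1.120000)/(-0.027832 - (0.372819)) = 0.916831; f(w_3) = 0.001326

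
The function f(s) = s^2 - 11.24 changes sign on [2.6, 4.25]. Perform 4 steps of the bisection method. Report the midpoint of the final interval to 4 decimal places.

3.3734

f(2.600000) = -4.480000, f(4.250000) = 6.822500 (opposite signs)
step 1: m = 3.425000, f(m) = 0.490625 > 0 → root in [2.600000, 3.425000]
step 2: m = 3.012500, f(m) = -2.164844 < 0 → root in [3.012500, 3.425000]
step 3: m = 3.218750, f(m) = -0.879648 < 0 → root in [3.218750, 3.425000]
step 4: m = 3.321875, f(m) = -0.205146 < 0 → root in [3.321875, 3.425000]
Midpoint of [3.321875, 3.425000] = 3.373437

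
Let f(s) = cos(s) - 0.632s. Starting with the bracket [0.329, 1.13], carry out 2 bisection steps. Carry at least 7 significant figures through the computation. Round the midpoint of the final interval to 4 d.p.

f(0.329000) = 0.738438, f(1.130000) = -0.287500 (opposite signs)
step 1: m = 0.729500, f(m) = 0.284464 > 0 → root in [0.729500, 1.130000]
step 2: m = 0.929750, f(m) = 0.010432 > 0 → root in [0.929750, 1.130000]
Midpoint of [0.929750, 1.130000] = 1.029875

1.0299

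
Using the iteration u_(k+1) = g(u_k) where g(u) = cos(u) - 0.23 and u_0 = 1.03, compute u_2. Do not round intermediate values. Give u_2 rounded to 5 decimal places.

0.72971

u_1 = g(1.030000) = 0.284819
u_2 = g(0.284819) = 0.729713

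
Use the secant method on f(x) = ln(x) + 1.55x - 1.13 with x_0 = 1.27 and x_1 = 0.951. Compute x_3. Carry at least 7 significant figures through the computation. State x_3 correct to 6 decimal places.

f(x_0) = 1.077517, f(x_1) = 0.293809
x_2 = 0.951000 - (0.293809)·(0.951000 - 1.270000)/(0.293809 - (1.077517)) = 0.831408; f(x_2) = -0.025951
x_3 = 0.831408 - (-0.025951)·(0.831408 - 0.951000)/(-0.025951 - (0.293809)) = 0.841114; f(x_3) = 0.000699

0.841114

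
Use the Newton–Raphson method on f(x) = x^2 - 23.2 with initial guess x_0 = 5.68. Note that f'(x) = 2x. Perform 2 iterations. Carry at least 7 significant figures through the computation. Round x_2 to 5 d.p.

4.81708

Newton update: x ← x − f(x)/f'(x).
x_0 = 5.680000: f = 9.062400, f' = 11.360000 → x_1 = 5.680000 - (9.062400)/(11.360000) = 4.882254
x_1 = 4.882254: f = 0.636399, f' = 9.764507 → x_2 = 4.882254 - (0.636399)/(9.764507) = 4.817079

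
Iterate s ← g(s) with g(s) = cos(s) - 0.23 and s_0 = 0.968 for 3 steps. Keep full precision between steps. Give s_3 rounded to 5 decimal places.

s_1 = g(0.968000) = 0.336948
s_2 = g(0.336948) = 0.713768
s_3 = g(0.713768) = 0.525900

0.52590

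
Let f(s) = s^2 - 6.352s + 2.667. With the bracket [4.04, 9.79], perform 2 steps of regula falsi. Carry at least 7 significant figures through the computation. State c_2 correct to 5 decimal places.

f(4.040000) = -6.673480, f(9.790000) = 36.325020
step 1: c = 4.932415, f(c) = -4.334982 < 0 → new bracket [4.932415, 9.790000]
step 2: c = 5.450308, f(c) = -2.247497 < 0 → new bracket [5.450308, 9.790000]

5.45031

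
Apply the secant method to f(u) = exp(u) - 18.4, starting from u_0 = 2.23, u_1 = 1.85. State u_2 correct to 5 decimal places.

Secant update: u_(k+1) = u_k − f(u_k)·(u_k − u_(k-1))/(f(u_k) − f(u_(k-1))).
f(u_0) = -9.100134, f(u_1) = -12.040180
u_2 = 1.850000 - (-12.040180)·(1.850000 - 2.230000)/(-12.040180 - (-9.100134)) = 3.406189; f(u_2) = 11.750128

3.40619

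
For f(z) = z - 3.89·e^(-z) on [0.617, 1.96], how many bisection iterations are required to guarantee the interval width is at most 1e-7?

24

Initial width b − a = 1.96 − 0.617 = 1.343000.
After n steps the width is (b−a)/2^n; need (b−a)/2^n ≤ 1e-7.
So n ≥ log₂(1.343000/1e-7) = log₂(13430000.0000) ≈ 23.6790.
Hence n = 24.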